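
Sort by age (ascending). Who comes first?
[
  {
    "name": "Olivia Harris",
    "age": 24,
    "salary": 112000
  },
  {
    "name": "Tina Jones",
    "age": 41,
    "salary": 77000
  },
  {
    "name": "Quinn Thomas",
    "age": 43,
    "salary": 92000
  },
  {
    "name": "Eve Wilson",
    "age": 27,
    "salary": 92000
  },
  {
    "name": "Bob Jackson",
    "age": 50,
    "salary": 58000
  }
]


Sort by: age (ascending)

Sorted order:
  1. Olivia Harris (age = 24)
  2. Eve Wilson (age = 27)
  3. Tina Jones (age = 41)
  4. Quinn Thomas (age = 43)
  5. Bob Jackson (age = 50)

First: Olivia Harris

Olivia Harris


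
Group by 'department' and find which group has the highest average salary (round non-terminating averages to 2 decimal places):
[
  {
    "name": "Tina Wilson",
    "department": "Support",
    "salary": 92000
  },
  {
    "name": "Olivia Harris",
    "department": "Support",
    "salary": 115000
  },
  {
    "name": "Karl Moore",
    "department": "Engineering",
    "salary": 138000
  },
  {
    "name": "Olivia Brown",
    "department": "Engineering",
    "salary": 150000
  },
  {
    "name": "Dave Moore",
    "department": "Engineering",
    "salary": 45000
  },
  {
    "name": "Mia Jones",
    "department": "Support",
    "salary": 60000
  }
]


Group by: department

Groups:
  Engineering: 3 people, avg salary = 333000/3 = $111000
  Support: 3 people, avg salary = 267000/3 = $89000

Highest average salary: Engineering ($111000)

Engineering ($111000)


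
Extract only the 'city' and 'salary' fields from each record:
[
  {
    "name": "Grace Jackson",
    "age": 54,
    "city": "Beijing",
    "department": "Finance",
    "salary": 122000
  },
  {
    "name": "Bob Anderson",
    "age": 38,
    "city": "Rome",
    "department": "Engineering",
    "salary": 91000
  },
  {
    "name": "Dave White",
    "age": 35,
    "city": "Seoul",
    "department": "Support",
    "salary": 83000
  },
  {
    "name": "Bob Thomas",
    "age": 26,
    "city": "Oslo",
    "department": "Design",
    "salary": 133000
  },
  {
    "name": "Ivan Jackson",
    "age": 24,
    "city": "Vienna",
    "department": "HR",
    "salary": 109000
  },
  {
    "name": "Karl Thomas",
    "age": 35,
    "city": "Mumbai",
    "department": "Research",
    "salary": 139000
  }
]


Original: 6 records with fields: name, age, city, department, salary
Keep: ['city', 'salary']
Drop: ['name', 'age', 'department']
Result: 6 records, 2 fields each

[
  {
    "city": "Beijing",
    "salary": 122000
  },
  {
    "city": "Rome",
    "salary": 91000
  },
  {
    "city": "Seoul",
    "salary": 83000
  },
  {
    "city": "Oslo",
    "salary": 133000
  },
  {
    "city": "Vienna",
    "salary": 109000
  },
  {
    "city": "Mumbai",
    "salary": 139000
  }
]


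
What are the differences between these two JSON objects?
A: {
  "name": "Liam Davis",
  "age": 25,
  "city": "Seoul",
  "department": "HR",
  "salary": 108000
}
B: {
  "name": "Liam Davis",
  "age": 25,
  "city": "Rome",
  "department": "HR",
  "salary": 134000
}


Comparing each field (in key order):
  name: same
  age: same
  city: DIFFERENT
  department: same
  salary: DIFFERENT
Differences:
  city: Seoul -> Rome
  salary: 108000 -> 134000

2 field(s) changed

2 changes: city, salary


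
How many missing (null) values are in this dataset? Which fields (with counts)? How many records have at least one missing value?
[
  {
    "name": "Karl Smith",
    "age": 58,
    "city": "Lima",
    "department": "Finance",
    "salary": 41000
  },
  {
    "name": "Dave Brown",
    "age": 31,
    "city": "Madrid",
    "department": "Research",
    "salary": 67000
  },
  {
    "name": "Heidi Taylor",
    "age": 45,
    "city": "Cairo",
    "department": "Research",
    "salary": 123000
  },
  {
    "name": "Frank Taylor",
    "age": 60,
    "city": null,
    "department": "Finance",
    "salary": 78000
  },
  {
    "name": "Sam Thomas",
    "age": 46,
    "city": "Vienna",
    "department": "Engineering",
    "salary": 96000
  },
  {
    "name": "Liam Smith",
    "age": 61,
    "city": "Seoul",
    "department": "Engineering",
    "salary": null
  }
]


Checking for missing (null) values in 6 records:

  Karl Smith: complete
  Dave Brown: complete
  Heidi Taylor: complete
  Frank Taylor: city
  Sam Thomas: complete
  Liam Smith: salary

Per field:
  name: 0 missing
  age: 0 missing
  city: 1 missing
  department: 0 missing
  salary: 1 missing

Total missing values: 2
Records with any missing: 2

2 missing values (city: 1, salary: 1); 2 incomplete records


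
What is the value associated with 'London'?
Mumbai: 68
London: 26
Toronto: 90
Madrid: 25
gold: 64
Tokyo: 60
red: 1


Looking up key 'London'
Value: 26

26


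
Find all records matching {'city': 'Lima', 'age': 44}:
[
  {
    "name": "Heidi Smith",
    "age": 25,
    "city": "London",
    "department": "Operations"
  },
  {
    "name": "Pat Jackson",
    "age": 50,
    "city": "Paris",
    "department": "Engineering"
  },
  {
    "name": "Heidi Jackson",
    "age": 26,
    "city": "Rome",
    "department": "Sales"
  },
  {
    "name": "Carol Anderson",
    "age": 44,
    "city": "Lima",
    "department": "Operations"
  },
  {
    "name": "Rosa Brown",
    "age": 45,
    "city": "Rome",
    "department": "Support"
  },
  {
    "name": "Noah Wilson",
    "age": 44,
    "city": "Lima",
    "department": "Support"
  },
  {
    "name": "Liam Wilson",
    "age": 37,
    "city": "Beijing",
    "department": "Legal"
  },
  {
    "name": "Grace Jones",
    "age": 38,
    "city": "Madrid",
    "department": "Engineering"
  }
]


Search criteria: {'city': 'Lima', 'age': 44}

Checking 8 records:
  Heidi Smith: {city: London, age: 25}
  Pat Jackson: {city: Paris, age: 50}
  Heidi Jackson: {city: Rome, age: 26}
  Carol Anderson: {city: Lima, age: 44} <-- MATCH
  Rosa Brown: {city: Rome, age: 45}
  Noah Wilson: {city: Lima, age: 44} <-- MATCH
  Liam Wilson: {city: Beijing, age: 37}
  Grace Jones: {city: Madrid, age: 38}

Matches: ["Carol Anderson", "Noah Wilson"]

["Carol Anderson", "Noah Wilson"]


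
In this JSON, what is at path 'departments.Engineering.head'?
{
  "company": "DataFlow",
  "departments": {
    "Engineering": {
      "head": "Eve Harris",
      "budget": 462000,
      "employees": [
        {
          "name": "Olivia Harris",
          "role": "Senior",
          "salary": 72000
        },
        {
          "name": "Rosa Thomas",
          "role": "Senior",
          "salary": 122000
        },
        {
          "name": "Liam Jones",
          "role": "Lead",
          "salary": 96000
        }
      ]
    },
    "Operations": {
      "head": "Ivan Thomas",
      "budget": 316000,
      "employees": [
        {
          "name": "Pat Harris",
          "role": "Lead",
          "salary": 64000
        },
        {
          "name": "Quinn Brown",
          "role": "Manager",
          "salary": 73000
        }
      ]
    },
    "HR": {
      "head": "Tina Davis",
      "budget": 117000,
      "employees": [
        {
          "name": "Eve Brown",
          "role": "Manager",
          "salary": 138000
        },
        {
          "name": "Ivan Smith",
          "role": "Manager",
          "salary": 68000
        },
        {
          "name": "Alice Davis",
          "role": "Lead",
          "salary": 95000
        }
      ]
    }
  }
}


Path: departments.Engineering.head

Navigate:
  -> departments
  -> Engineering
  -> head = 'Eve Harris'

Eve Harris


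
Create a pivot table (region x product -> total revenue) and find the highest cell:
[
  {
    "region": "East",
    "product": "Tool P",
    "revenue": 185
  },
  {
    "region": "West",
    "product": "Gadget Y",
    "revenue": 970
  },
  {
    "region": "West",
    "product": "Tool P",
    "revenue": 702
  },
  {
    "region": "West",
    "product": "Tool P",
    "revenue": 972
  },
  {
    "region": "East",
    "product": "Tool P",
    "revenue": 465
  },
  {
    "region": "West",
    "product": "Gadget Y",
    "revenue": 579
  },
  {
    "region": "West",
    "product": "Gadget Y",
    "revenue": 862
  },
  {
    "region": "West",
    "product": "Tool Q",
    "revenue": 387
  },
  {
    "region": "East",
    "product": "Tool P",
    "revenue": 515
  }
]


Pivot: region (rows) x product (columns) -> total revenue

     Gadget Y      Tool P        Tool Q      
East             0          1165             0  
West          2411          1674           387  

Highest: West / Gadget Y = $2411

West / Gadget Y = $2411


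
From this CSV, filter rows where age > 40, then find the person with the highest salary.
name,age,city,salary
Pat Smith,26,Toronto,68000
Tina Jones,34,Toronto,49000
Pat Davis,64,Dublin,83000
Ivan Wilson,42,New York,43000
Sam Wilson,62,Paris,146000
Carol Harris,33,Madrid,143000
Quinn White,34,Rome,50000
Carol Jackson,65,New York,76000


Filter: age > 40
Sort by: salary (descending)

Filtered records (4):
  Sam Wilson, age 62, salary $146000
  Pat Davis, age 64, salary $83000
  Carol Jackson, age 65, salary $76000
  Ivan Wilson, age 42, salary $43000

Highest salary: Sam Wilson ($146000)

Sam Wilson


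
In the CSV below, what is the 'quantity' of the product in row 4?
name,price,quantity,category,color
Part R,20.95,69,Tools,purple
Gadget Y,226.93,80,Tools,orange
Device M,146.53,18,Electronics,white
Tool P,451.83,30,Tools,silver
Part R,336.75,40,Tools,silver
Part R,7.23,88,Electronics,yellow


Query: Row 4 ('Tool P'), column 'quantity'
Value: 30

30


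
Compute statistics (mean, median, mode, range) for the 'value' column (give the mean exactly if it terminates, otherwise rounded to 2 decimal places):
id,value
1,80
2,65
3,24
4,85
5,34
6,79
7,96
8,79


Data: [80, 65, 24, 85, 34, 79, 96, 79]
Count: 8
Sum: 542
Mean: 542/8 = 67.75
Sorted: [24, 34, 65, 79, 79, 80, 85, 96]
Median: 79.0
Mode: 79 (2 times)
Range: 96 - 24 = 72
Min: 24, Max: 96

mean=67.75, median=79.0, mode=79, range=72


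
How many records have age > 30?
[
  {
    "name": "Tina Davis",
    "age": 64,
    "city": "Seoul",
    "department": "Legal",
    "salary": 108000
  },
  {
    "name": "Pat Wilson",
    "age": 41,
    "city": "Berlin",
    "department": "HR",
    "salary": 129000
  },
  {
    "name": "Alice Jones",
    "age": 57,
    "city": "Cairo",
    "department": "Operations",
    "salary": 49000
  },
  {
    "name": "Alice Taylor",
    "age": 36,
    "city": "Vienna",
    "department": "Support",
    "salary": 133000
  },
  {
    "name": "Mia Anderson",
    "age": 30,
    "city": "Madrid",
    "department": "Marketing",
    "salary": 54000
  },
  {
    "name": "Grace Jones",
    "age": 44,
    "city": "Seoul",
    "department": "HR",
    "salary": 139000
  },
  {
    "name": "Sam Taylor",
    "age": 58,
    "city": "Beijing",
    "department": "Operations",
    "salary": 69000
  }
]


Data: 7 records
Condition: age > 30

Checking each record:
  Tina Davis: 64 MATCH
  Pat Wilson: 41 MATCH
  Alice Jones: 57 MATCH
  Alice Taylor: 36 MATCH
  Mia Anderson: 30
  Grace Jones: 44 MATCH
  Sam Taylor: 58 MATCH

Count: 6

6


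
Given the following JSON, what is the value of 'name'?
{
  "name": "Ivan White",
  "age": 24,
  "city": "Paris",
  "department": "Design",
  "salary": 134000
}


Looking up field 'name'
Value: Ivan White

Ivan White


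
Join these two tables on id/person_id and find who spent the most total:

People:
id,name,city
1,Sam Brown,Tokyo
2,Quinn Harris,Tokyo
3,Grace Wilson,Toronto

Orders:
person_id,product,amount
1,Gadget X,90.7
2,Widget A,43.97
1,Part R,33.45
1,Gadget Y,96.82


Join on: people.id = orders.person_id

Joined rows:
  Sam Brown (Tokyo) bought Gadget X for $90.7
  Quinn Harris (Tokyo) bought Widget A for $43.97
  Sam Brown (Tokyo) bought Part R for $33.45
  Sam Brown (Tokyo) bought Gadget Y for $96.82

Total per person:
  Sam Brown: $220.97
  Quinn Harris: $43.97

Top spender: Sam Brown ($220.97)

Sam Brown ($220.97)


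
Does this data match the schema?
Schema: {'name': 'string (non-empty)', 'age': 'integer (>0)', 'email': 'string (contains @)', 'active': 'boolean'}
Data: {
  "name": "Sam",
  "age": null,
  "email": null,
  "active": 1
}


Validating each field against schema:
  name: OK (non-empty string)
  age: FAIL (null is not an integer)
  email: FAIL (null is not a string)
  active: FAIL (1 is not a boolean)

Result: INVALID (3 errors: age, email, active)

INVALID (3 errors: age, email, active)


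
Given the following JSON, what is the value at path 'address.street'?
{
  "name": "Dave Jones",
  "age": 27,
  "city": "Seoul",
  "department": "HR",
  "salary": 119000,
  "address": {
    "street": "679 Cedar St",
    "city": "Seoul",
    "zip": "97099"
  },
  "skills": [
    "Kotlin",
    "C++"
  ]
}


Query: address.street
Path: address -> street
Value: 679 Cedar St

679 Cedar St


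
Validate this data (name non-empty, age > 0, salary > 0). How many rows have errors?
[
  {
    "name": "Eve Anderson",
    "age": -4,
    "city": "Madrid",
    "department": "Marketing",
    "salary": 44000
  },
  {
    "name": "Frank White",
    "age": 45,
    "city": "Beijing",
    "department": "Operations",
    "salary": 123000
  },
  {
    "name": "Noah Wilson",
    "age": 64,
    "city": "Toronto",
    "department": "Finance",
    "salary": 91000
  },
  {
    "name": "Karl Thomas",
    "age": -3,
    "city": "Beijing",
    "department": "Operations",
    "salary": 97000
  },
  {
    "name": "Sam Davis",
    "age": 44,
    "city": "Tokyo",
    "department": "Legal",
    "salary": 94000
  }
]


Validating 5 records:
Rules: name non-empty, age > 0, salary > 0

  Row 1 (Eve Anderson): negative age: -4
  Row 2 (Frank White): OK
  Row 3 (Noah Wilson): OK
  Row 4 (Karl Thomas): negative age: -3
  Row 5 (Sam Davis): OK

Total errors: 2

2 errors


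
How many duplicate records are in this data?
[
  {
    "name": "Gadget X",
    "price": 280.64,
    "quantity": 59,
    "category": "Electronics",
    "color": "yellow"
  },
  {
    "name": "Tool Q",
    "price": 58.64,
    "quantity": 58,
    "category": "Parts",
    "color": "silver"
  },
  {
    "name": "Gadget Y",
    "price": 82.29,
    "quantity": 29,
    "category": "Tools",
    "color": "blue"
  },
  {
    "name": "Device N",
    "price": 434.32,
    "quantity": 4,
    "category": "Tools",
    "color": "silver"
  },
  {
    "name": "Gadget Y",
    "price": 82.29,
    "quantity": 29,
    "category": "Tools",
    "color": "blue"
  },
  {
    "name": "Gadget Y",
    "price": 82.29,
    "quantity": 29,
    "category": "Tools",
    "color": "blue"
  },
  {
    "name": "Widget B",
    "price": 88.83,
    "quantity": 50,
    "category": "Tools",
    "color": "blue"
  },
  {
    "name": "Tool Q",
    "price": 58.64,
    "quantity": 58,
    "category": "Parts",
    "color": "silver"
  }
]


Checking 8 records for duplicates:

  Row 1: Gadget X ($280.64, qty 59)
  Row 2: Tool Q ($58.64, qty 58)
  Row 3: Gadget Y ($82.29, qty 29)
  Row 4: Device N ($434.32, qty 4)
  Row 5: Gadget Y ($82.29, qty 29) <-- DUPLICATE
  Row 6: Gadget Y ($82.29, qty 29) <-- DUPLICATE
  Row 7: Widget B ($88.83, qty 50)
  Row 8: Tool Q ($58.64, qty 58) <-- DUPLICATE

Duplicates found: 3
Unique records: 5

3 duplicates, 5 unique


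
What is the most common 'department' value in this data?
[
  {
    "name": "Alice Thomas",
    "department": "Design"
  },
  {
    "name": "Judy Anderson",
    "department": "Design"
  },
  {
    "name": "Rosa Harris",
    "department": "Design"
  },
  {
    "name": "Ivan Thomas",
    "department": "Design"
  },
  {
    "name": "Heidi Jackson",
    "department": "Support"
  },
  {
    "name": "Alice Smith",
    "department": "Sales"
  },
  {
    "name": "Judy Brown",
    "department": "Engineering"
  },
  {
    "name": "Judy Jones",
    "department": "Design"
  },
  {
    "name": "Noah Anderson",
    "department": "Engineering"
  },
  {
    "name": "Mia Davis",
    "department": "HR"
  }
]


Counting 'department' values across 10 records:

  Design: 5 #####
  Engineering: 2 ##
  Support: 1 #
  Sales: 1 #
  HR: 1 #

Most common: Design (5 times)

Design (5 times)


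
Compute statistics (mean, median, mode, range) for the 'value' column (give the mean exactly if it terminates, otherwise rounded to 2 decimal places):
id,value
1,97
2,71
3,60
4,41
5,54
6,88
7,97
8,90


Data: [97, 71, 60, 41, 54, 88, 97, 90]
Count: 8
Sum: 598
Mean: 598/8 = 74.75
Sorted: [41, 54, 60, 71, 88, 90, 97, 97]
Median: 79.5
Mode: 97 (2 times)
Range: 97 - 41 = 56
Min: 41, Max: 97

mean=74.75, median=79.5, mode=97, range=56


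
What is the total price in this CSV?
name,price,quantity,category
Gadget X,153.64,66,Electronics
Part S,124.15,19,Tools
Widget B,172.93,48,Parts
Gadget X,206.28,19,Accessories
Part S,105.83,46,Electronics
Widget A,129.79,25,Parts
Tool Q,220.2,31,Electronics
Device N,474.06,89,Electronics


Computing total price:
Values: [153.64, 124.15, 172.93, 206.28, 105.83, 129.79, 220.2, 474.06]
Sum = 1586.88

1586.88


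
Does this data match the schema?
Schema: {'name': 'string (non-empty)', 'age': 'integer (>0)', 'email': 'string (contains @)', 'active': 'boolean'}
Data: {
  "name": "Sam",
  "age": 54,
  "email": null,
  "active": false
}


Validating each field against schema:
  name: OK (non-empty string)
  age: OK (positive integer)
  email: FAIL (null is not a string)
  active: OK (boolean)

Result: INVALID (1 error: email)

INVALID (1 error: email)


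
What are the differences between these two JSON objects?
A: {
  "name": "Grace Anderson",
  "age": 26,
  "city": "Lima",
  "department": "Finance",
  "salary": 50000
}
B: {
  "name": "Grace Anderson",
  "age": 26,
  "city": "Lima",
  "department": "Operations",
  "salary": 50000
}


Comparing each field (in key order):
  name: same
  age: same
  city: same
  department: DIFFERENT
  salary: same
Differences:
  department: Finance -> Operations

1 field(s) changed

1 change: department


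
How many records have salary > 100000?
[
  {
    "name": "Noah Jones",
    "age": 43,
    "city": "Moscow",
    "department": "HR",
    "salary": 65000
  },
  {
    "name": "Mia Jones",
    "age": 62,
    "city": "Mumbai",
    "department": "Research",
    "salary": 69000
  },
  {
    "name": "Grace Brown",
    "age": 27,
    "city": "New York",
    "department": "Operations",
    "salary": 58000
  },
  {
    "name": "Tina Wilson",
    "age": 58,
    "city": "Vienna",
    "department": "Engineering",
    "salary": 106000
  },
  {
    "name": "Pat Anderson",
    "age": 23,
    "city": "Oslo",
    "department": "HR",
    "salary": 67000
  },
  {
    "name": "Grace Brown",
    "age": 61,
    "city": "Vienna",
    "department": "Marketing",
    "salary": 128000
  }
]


Data: 6 records
Condition: salary > 100000

Checking each record:
  Noah Jones: 65000
  Mia Jones: 69000
  Grace Brown: 58000
  Tina Wilson: 106000 MATCH
  Pat Anderson: 67000
  Grace Brown: 128000 MATCH

Count: 2

2


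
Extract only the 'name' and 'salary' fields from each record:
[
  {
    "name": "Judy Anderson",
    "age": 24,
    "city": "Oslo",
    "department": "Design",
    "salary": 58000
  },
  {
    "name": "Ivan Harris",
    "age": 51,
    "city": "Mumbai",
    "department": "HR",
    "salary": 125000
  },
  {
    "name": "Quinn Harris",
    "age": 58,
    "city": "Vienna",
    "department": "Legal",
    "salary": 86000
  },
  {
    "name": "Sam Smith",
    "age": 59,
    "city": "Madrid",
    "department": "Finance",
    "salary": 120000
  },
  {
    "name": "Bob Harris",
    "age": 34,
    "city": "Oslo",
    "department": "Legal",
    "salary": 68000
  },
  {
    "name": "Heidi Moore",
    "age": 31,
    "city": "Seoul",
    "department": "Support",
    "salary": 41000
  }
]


Original: 6 records with fields: name, age, city, department, salary
Keep: ['name', 'salary']
Drop: ['age', 'city', 'department']
Result: 6 records, 2 fields each

[
  {
    "name": "Judy Anderson",
    "salary": 58000
  },
  {
    "name": "Ivan Harris",
    "salary": 125000
  },
  {
    "name": "Quinn Harris",
    "salary": 86000
  },
  {
    "name": "Sam Smith",
    "salary": 120000
  },
  {
    "name": "Bob Harris",
    "salary": 68000
  },
  {
    "name": "Heidi Moore",
    "salary": 41000
  }
]


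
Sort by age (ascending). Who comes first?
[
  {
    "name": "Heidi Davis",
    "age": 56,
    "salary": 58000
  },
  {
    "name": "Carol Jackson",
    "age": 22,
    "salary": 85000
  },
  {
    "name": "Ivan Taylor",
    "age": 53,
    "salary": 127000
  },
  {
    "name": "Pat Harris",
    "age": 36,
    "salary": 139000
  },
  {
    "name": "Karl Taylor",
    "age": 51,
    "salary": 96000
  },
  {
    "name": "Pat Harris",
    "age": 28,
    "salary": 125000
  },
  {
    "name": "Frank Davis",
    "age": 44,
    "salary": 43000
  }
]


Sort by: age (ascending)

Sorted order:
  1. Carol Jackson (age = 22)
  2. Pat Harris (age = 28)
  3. Pat Harris (age = 36)
  4. Frank Davis (age = 44)
  5. Karl Taylor (age = 51)
  6. Ivan Taylor (age = 53)
  7. Heidi Davis (age = 56)

First: Carol Jackson

Carol Jackson


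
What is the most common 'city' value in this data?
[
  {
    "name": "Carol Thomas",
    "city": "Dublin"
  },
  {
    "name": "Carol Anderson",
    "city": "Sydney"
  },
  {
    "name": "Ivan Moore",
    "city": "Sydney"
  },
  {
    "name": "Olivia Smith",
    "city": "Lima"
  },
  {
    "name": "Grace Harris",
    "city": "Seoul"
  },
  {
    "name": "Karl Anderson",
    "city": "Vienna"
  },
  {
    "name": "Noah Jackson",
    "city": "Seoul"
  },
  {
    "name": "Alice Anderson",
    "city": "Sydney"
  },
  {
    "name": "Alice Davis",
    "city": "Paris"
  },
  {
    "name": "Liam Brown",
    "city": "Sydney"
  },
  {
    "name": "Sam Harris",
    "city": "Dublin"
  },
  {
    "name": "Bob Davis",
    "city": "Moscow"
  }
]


Counting 'city' values across 12 records:

  Sydney: 4 ####
  Dublin: 2 ##
  Seoul: 2 ##
  Lima: 1 #
  Vienna: 1 #
  Paris: 1 #
  Moscow: 1 #

Most common: Sydney (4 times)

Sydney (4 times)


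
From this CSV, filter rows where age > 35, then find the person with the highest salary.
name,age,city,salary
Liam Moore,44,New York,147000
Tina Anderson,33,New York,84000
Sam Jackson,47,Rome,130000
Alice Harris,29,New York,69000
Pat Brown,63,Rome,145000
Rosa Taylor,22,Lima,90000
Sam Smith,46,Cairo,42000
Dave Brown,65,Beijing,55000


Filter: age > 35
Sort by: salary (descending)

Filtered records (5):
  Liam Moore, age 44, salary $147000
  Pat Brown, age 63, salary $145000
  Sam Jackson, age 47, salary $130000
  Dave Brown, age 65, salary $55000
  Sam Smith, age 46, salary $42000

Highest salary: Liam Moore ($147000)

Liam Moore


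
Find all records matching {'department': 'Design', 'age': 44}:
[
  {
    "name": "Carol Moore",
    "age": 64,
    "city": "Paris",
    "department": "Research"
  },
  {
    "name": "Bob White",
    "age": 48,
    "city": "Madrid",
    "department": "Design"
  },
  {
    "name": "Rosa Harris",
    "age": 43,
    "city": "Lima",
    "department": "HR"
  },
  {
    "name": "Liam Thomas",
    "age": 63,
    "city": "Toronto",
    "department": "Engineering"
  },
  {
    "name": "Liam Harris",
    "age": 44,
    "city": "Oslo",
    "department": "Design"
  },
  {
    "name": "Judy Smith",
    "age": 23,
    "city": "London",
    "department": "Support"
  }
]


Search criteria: {'department': 'Design', 'age': 44}

Checking 6 records:
  Carol Moore: {department: Research, age: 64}
  Bob White: {department: Design, age: 48}
  Rosa Harris: {department: HR, age: 43}
  Liam Thomas: {department: Engineering, age: 63}
  Liam Harris: {department: Design, age: 44} <-- MATCH
  Judy Smith: {department: Support, age: 23}

Matches: ["Liam Harris"]

["Liam Harris"]


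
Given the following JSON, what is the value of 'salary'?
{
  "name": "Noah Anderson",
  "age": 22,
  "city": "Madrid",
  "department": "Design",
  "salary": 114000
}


Looking up field 'salary'
Value: 114000

114000


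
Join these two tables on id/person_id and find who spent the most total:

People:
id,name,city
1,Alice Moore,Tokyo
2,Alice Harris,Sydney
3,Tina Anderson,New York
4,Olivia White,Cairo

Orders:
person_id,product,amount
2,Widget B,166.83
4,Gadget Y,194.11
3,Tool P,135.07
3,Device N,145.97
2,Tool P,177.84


Join on: people.id = orders.person_id

Joined rows:
  Alice Harris (Sydney) bought Widget B for $166.83
  Olivia White (Cairo) bought Gadget Y for $194.11
  Tina Anderson (New York) bought Tool P for $135.07
  Tina Anderson (New York) bought Device N for $145.97
  Alice Harris (Sydney) bought Tool P for $177.84

Total per person:
  Alice Harris: $344.67
  Tina Anderson: $281.04
  Olivia White: $194.11

Top spender: Alice Harris ($344.67)

Alice Harris ($344.67)


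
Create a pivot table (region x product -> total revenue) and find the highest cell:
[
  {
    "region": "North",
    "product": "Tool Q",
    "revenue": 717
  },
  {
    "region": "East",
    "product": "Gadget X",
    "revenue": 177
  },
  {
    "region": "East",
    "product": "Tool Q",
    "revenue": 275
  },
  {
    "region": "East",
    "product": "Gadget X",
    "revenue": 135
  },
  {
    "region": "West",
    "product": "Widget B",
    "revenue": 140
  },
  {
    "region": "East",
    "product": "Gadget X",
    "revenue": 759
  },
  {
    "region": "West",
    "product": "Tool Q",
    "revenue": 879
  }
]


Pivot: region (rows) x product (columns) -> total revenue

     Gadget X      Tool Q        Widget B    
East          1071           275             0  
North            0           717             0  
West             0           879           140  

Highest: East / Gadget X = $1071

East / Gadget X = $1071


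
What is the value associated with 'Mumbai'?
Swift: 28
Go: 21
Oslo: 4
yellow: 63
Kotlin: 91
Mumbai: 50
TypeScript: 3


Looking up key 'Mumbai'
Value: 50

50


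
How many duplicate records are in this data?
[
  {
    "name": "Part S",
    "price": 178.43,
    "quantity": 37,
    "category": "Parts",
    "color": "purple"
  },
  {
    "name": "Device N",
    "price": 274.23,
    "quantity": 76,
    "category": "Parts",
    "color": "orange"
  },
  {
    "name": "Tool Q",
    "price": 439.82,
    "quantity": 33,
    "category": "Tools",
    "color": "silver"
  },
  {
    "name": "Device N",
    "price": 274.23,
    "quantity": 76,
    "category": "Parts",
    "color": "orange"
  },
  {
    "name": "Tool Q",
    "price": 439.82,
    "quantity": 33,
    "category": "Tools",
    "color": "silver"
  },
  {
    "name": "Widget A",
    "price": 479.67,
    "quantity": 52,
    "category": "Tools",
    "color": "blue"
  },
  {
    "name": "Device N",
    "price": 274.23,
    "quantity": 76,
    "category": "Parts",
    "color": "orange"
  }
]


Checking 7 records for duplicates:

  Row 1: Part S ($178.43, qty 37)
  Row 2: Device N ($274.23, qty 76)
  Row 3: Tool Q ($439.82, qty 33)
  Row 4: Device N ($274.23, qty 76) <-- DUPLICATE
  Row 5: Tool Q ($439.82, qty 33) <-- DUPLICATE
  Row 6: Widget A ($479.67, qty 52)
  Row 7: Device N ($274.23, qty 76) <-- DUPLICATE

Duplicates found: 3
Unique records: 4

3 duplicates, 4 unique


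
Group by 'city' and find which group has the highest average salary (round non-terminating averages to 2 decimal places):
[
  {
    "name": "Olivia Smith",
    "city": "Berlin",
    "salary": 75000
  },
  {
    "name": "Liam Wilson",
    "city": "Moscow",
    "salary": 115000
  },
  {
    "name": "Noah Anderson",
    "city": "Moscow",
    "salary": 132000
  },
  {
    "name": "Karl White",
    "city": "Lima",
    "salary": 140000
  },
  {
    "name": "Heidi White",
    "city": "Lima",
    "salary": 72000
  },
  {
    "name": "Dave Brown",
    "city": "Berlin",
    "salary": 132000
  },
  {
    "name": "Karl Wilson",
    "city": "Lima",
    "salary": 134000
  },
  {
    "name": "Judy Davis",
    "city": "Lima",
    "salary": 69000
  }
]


Group by: city

Groups:
  Berlin: 2 people, avg salary = 207000/2 = $103500
  Lima: 4 people, avg salary = 415000/4 = $103750
  Moscow: 2 people, avg salary = 247000/2 = $123500

Highest average salary: Moscow ($123500)

Moscow ($123500)


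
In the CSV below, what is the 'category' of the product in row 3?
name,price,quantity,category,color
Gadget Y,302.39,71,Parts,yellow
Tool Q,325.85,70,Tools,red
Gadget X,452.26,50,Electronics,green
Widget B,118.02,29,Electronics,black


Query: Row 3 ('Gadget X'), column 'category'
Value: Electronics

Electronics


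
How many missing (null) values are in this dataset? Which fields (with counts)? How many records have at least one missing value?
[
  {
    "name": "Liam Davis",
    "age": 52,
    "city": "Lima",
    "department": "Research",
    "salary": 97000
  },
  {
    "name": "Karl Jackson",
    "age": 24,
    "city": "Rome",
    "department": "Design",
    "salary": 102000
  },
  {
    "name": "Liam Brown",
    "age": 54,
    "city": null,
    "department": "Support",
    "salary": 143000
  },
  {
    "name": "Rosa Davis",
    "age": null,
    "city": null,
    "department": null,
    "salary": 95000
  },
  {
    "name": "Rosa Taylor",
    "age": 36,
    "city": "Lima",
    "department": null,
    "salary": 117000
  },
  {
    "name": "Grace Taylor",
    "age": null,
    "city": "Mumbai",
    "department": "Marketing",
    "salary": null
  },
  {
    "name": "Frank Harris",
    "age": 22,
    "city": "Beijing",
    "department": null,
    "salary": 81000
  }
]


Checking for missing (null) values in 7 records:

  Liam Davis: complete
  Karl Jackson: complete
  Liam Brown: city
  Rosa Davis: age, city, department
  Rosa Taylor: department
  Grace Taylor: age, salary
  Frank Harris: department

Per field:
  name: 0 missing
  age: 2 missing
  city: 2 missing
  department: 3 missing
  salary: 1 missing

Total missing values: 8
Records with any missing: 5

8 missing values (age: 2, city: 2, department: 3, salary: 1); 5 incomplete records


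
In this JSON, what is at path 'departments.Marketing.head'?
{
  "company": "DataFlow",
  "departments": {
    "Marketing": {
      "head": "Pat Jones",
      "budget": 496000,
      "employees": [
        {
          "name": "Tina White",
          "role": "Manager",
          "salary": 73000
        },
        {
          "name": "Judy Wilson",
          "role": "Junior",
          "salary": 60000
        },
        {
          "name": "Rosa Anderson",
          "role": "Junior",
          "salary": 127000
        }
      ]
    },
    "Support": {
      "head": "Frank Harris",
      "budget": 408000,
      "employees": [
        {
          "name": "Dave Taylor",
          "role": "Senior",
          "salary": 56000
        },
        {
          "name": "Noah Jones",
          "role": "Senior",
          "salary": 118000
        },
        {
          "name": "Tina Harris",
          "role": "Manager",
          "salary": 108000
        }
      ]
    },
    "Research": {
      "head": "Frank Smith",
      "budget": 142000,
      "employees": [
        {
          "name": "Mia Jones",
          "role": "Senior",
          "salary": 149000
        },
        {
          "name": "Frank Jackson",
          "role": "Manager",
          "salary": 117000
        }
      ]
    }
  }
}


Path: departments.Marketing.head

Navigate:
  -> departments
  -> Marketing
  -> head = 'Pat Jones'

Pat Jones


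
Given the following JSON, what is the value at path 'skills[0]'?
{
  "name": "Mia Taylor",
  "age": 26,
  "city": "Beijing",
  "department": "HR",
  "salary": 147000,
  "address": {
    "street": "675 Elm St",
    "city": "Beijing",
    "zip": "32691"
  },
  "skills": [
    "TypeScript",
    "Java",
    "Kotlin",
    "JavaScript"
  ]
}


Query: skills[0]
Path: skills -> first element
Value: TypeScript

TypeScript


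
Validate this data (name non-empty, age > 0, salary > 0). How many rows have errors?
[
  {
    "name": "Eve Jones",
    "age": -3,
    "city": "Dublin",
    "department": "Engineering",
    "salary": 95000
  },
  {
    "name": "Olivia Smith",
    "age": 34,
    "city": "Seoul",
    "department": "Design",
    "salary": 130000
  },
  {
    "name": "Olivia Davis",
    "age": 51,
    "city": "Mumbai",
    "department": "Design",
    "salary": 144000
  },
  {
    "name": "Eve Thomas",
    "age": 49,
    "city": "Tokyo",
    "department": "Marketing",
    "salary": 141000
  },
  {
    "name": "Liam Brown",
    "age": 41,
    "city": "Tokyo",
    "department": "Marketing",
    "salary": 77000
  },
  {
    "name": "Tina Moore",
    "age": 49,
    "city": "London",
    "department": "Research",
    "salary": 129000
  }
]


Validating 6 records:
Rules: name non-empty, age > 0, salary > 0

  Row 1 (Eve Jones): negative age: -3
  Row 2 (Olivia Smith): OK
  Row 3 (Olivia Davis): OK
  Row 4 (Eve Thomas): OK
  Row 5 (Liam Brown): OK
  Row 6 (Tina Moore): OK

Total errors: 1

1 errors


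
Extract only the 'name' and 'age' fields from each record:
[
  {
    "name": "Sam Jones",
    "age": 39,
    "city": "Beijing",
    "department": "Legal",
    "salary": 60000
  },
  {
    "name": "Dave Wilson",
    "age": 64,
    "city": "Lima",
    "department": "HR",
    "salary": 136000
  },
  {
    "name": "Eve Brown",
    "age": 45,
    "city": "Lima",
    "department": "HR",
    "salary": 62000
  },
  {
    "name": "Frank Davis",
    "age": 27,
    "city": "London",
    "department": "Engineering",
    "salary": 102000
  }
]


Original: 4 records with fields: name, age, city, department, salary
Keep: ['name', 'age']
Drop: ['city', 'department', 'salary']
Result: 4 records, 2 fields each

[
  {
    "name": "Sam Jones",
    "age": 39
  },
  {
    "name": "Dave Wilson",
    "age": 64
  },
  {
    "name": "Eve Brown",
    "age": 45
  },
  {
    "name": "Frank Davis",
    "age": 27
  }
]


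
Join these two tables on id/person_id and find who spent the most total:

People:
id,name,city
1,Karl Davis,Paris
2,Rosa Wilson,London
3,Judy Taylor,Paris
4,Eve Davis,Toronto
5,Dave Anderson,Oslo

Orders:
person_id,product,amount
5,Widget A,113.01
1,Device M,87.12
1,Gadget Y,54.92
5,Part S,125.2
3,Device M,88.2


Join on: people.id = orders.person_id

Joined rows:
  Dave Anderson (Oslo) bought Widget A for $113.01
  Karl Davis (Paris) bought Device M for $87.12
  Karl Davis (Paris) bought Gadget Y for $54.92
  Dave Anderson (Oslo) bought Part S for $125.2
  Judy Taylor (Paris) bought Device M for $88.2

Total per person:
  Dave Anderson: $238.21
  Karl Davis: $142.04
  Judy Taylor: $88.20

Top spender: Dave Anderson ($238.21)

Dave Anderson ($238.21)


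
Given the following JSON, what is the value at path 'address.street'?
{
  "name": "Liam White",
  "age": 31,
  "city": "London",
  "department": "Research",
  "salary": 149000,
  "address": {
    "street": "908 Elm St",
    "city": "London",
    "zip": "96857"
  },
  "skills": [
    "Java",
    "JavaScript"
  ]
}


Query: address.street
Path: address -> street
Value: 908 Elm St

908 Elm St


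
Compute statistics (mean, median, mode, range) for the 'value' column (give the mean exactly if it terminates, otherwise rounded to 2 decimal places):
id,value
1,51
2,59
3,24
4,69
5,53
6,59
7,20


Data: [51, 59, 24, 69, 53, 59, 20]
Count: 7
Sum: 335
Mean: 335/7 ≈ 47.86 (rounded to 2 decimal places)
Sorted: [20, 24, 51, 53, 59, 59, 69]
Median: 53.0
Mode: 59 (2 times)
Range: 69 - 20 = 49
Min: 20, Max: 69

mean≈47.86, median=53.0, mode=59, range=49


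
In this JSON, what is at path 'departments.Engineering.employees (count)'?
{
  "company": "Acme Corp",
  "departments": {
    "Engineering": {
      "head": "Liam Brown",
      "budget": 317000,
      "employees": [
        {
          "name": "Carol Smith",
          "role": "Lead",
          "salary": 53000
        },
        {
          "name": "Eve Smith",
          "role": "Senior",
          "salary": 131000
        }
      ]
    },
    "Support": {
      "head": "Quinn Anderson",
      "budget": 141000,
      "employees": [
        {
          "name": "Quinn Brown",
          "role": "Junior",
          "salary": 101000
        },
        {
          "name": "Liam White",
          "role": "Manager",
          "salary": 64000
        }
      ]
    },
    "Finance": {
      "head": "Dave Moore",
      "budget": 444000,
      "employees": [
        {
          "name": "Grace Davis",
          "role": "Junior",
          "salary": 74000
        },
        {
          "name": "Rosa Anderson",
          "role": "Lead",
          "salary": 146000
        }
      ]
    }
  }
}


Path: departments.Engineering.employees (count)

Navigate:
  -> departments
  -> Engineering
  -> employees (array, length 2)

2


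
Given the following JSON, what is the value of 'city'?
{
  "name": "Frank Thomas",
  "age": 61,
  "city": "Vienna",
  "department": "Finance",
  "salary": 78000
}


Looking up field 'city'
Value: Vienna

Vienna


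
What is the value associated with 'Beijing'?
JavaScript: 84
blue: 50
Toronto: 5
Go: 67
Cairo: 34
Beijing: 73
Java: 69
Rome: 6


Looking up key 'Beijing'
Value: 73

73


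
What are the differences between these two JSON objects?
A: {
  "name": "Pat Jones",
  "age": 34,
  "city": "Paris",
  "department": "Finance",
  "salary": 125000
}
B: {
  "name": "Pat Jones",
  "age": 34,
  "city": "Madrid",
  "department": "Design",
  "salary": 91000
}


Comparing each field (in key order):
  name: same
  age: same
  city: DIFFERENT
  department: DIFFERENT
  salary: DIFFERENT
Differences:
  city: Paris -> Madrid
  department: Finance -> Design
  salary: 125000 -> 91000

3 field(s) changed

3 changes: city, department, salary


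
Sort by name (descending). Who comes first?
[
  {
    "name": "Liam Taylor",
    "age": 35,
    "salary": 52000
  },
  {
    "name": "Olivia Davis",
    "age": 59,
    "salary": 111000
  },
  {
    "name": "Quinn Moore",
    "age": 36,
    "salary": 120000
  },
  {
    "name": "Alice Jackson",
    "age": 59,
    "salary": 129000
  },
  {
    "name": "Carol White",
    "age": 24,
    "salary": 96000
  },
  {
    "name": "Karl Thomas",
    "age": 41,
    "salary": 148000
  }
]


Sort by: name (descending)

Sorted order:
  1. Quinn Moore (name = Quinn Moore)
  2. Olivia Davis (name = Olivia Davis)
  3. Liam Taylor (name = Liam Taylor)
  4. Karl Thomas (name = Karl Thomas)
  5. Carol White (name = Carol White)
  6. Alice Jackson (name = Alice Jackson)

First: Quinn Moore

Quinn Moore


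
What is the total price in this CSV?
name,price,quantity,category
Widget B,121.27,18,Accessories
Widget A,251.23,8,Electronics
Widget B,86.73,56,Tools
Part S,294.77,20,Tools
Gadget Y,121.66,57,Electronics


Computing total price:
Values: [121.27, 251.23, 86.73, 294.77, 121.66]
Sum = 875.66

875.66


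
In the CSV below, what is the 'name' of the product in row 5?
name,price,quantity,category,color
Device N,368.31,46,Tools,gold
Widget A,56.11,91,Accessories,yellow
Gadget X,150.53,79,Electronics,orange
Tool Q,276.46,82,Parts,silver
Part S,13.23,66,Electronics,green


Query: Row 5 ('Part S'), column 'name'
Value: Part S

Part S


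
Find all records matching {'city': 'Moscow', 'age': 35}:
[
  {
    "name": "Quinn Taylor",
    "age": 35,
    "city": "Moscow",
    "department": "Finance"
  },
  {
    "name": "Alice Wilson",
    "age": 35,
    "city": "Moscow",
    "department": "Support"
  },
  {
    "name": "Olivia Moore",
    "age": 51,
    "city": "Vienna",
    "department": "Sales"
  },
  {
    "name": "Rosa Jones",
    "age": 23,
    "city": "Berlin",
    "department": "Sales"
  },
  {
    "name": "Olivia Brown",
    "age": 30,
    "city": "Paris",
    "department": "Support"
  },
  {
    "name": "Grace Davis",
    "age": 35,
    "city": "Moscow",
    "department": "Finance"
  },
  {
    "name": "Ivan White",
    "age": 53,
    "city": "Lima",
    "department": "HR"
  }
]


Search criteria: {'city': 'Moscow', 'age': 35}

Checking 7 records:
  Quinn Taylor: {city: Moscow, age: 35} <-- MATCH
  Alice Wilson: {city: Moscow, age: 35} <-- MATCH
  Olivia Moore: {city: Vienna, age: 51}
  Rosa Jones: {city: Berlin, age: 23}
  Olivia Brown: {city: Paris, age: 30}
  Grace Davis: {city: Moscow, age: 35} <-- MATCH
  Ivan White: {city: Lima, age: 53}

Matches: ["Quinn Taylor", "Alice Wilson", "Grace Davis"]

["Quinn Taylor", "Alice Wilson", "Grace Davis"]


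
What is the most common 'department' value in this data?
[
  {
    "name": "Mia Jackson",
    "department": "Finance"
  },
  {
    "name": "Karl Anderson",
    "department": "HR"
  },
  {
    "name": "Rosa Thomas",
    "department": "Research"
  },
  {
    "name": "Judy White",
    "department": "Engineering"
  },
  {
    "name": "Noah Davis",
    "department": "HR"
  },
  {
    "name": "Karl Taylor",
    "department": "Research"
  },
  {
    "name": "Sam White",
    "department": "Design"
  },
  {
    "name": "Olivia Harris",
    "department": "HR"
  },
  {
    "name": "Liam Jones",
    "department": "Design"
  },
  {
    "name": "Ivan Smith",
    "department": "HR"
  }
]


Counting 'department' values across 10 records:

  HR: 4 ####
  Research: 2 ##
  Design: 2 ##
  Finance: 1 #
  Engineering: 1 #

Most common: HR (4 times)

HR (4 times)
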